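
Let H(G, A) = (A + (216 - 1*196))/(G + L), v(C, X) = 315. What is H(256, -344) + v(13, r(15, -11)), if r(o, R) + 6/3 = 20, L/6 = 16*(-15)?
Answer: 93321/296 ≈ 315.27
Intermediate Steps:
L = -1440 (L = 6*(16*(-15)) = 6*(-240) = -1440)
r(o, R) = 18 (r(o, R) = -2 + 20 = 18)
H(G, A) = (20 + A)/(-1440 + G) (H(G, A) = (A + (216 - 1*196))/(G - 1440) = (A + (216 - 196))/(-1440 + G) = (A + 20)/(-1440 + G) = (20 + A)/(-1440 + G))
H(256, -344) + v(13, r(15, -11)) = (20 - 344)/(-1440 + 256) + 315 = -324/(-1184) + 315 = -1/1184*(-324) + 315 = 81/296 + 315 = 93321/296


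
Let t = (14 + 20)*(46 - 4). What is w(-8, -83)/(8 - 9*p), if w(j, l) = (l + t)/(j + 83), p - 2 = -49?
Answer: 269/6465 ≈ 0.041609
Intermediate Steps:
t = 1428 (t = 34*42 = 1428)
p = -47 (p = 2 - 49 = -47)
w(j, l) = (1428 + l)/(83 + j) (w(j, l) = (l + 1428)/(j + 83) = (1428 + l)/(83 + j))
w(-8, -83)/(8 - 9*p) = ((1428 - 83)/(83 - 8))/(8 - 9*(-47)) = (1345/75)/(8 + 423) = ((1/75)*1345)/431 = (269/15)*(1/431) = 269/6465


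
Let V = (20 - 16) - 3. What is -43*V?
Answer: -43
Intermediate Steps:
V = 1 (V = 4 - 3 = 1)
-43*V = -43*1 = -43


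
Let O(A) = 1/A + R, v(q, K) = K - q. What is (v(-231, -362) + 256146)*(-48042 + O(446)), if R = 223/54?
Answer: -74048755564060/6021 ≈ -1.2298e+10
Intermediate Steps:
R = 223/54 (R = 223*(1/54) = 223/54 ≈ 4.1296)
O(A) = 223/54 + 1/A (O(A) = 1/A + 223/54 = 223/54 + 1/A)
(v(-231, -362) + 256146)*(-48042 + O(446)) = ((-362 - 1*(-231)) + 256146)*(-48042 + (223/54 + 1/446)) = ((-362 + 231) + 256146)*(-48042 + (223/54 + 1/446)) = (-131 + 256146)*(-48042 + 24878/6021) = 256015*(-289236004/6021) = -74048755564060/6021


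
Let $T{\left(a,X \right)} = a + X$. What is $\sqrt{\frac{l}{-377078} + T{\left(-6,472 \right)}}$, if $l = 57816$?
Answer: $\frac{\sqrt{16559430521374}}{188539} \approx 21.583$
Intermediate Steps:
$T{\left(a,X \right)} = X + a$
$\sqrt{\frac{l}{-377078} + T{\left(-6,472 \right)}} = \sqrt{\frac{57816}{-377078} + \left(472 - 6\right)} = \sqrt{57816 \left(- \frac{1}{377078}\right) + 466} = \sqrt{- \frac{28908}{188539} + 466} = \sqrt{\frac{87830266}{188539}} = \frac{\sqrt{16559430521374}}{188539}$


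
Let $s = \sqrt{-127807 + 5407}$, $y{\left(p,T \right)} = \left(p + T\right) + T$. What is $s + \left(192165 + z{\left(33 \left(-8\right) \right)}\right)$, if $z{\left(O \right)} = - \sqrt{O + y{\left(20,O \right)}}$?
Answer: $192165 - 2 i \sqrt{193} + 60 i \sqrt{34} \approx 1.9217 \cdot 10^{5} + 322.07 i$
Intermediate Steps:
$y{\left(p,T \right)} = p + 2 T$ ($y{\left(p,T \right)} = \left(T + p\right) + T = p + 2 T$)
$z{\left(O \right)} = - \sqrt{20 + 3 O}$ ($z{\left(O \right)} = - \sqrt{O + \left(20 + 2 O\right)} = - \sqrt{20 + 3 O}$)
$s = 60 i \sqrt{34}$ ($s = \sqrt{-122400} = 60 i \sqrt{34} \approx 349.86 i$)
$s + \left(192165 + z{\left(33 \left(-8\right) \right)}\right) = 60 i \sqrt{34} + \left(192165 - \sqrt{20 + 3 \cdot 33 \left(-8\right)}\right) = 60 i \sqrt{34} + \left(192165 - \sqrt{20 + 3 \left(-264\right)}\right) = 60 i \sqrt{34} + \left(192165 - \sqrt{20 - 792}\right) = 60 i \sqrt{34} + \left(192165 - \sqrt{-772}\right) = 60 i \sqrt{34} + \left(192165 - 2 i \sqrt{193}\right) = 192165 - 2 i \sqrt{193} + 60 i \sqrt{34}$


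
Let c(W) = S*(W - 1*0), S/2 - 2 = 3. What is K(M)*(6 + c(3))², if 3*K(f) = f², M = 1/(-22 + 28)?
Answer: 12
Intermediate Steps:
S = 10 (S = 4 + 2*3 = 4 + 6 = 10)
c(W) = 10*W (c(W) = 10*(W - 1*0) = 10*(W + 0) = 10*W)
M = ⅙ (M = 1/6 = ⅙ ≈ 0.16667)
K(f) = f²/3
K(M)*(6 + c(3))² = ((⅙)²/3)*(6 + 10*3)² = ((⅓)*(1/36))*(6 + 30)² = (1/108)*36² = (1/108)*1296 = 12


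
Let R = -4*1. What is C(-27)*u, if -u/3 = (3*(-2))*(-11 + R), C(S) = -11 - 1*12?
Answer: 6210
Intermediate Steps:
C(S) = -23 (C(S) = -11 - 12 = -23)
R = -4
u = -270 (u = -3*3*(-2)*(-11 - 4) = -(-18)*(-15) = -3*90 = -270)
C(-27)*u = -23*(-270) = 6210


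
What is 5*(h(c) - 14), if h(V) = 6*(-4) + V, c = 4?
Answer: -170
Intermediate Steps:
h(V) = -24 + V
5*(h(c) - 14) = 5*((-24 + 4) - 14) = 5*(-20 - 14) = 5*(-34) = -170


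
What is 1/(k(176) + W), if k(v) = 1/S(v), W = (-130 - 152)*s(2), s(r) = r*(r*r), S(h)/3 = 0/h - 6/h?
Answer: -9/20392 ≈ -0.00044135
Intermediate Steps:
S(h) = -18/h (S(h) = 3*(0/h - 6/h) = 3*(0 - 6/h) = 3*(-6/h) = -18/h)
s(r) = r**3 (s(r) = r*r**2 = r**3)
W = -2256 (W = (-130 - 152)*2**3 = -282*8 = -2256)
k(v) = -v/18 (k(v) = 1/(-18/v) = -v/18)
1/(k(176) + W) = 1/(-1/18*176 - 2256) = 1/(-88/9 - 2256) = 1/(-20392/9) = -9/20392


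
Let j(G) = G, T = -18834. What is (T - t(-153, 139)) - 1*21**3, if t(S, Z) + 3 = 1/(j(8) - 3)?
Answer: -140461/5 ≈ -28092.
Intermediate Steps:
t(S, Z) = -14/5 (t(S, Z) = -3 + 1/(8 - 3) = -3 + 1/5 = -14/5)
(T - t(-153, 139)) - 1*21**3 = (-18834 - 1*(-14/5)) - 1*21**3 = (-18834 + 14/5) - 1*9261 = -94156/5 - 9261 = -140461/5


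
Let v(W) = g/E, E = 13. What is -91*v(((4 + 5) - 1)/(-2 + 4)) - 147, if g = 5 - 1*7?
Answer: -133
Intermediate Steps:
g = -2 (g = 5 - 7 = -2)
v(W) = -2/13
-91*v(((4 + 5) - 1)/(-2 + 4)) - 147 = -91*(-2/13) - 147 = 14 - 147 = -133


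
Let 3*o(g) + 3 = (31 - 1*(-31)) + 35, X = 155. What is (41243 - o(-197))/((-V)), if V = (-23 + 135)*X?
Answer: -24727/10416 ≈ -2.3739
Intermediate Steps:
o(g) = 94/3 (o(g) = -1 + ((31 - 1*(-31)) + 35)/3 = -1 + ((31 + 31) + 35)/3 = -1 + (62 + 35)/3 = -1 + (⅓)*97 = -1 + 97/3 = 94/3)
V = 17360 (V = (-23 + 135)*155 = 112*155 = 17360)
(41243 - o(-197))/((-V)) = (41243 - 1*94/3)/((-1*17360)) = (41243 - 94/3)/(-17360) = (123635/3)*(-1/17360) = -24727/10416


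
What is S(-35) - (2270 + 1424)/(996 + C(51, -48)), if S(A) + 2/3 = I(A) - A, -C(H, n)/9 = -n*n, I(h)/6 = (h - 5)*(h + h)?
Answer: 182920019/10866 ≈ 16834.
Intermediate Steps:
I(h) = 12*h*(-5 + h) (I(h) = 6*((h - 5)*(h + h)) = 6*((-5 + h)*(2*h)) = 6*(2*h*(-5 + h)) = 12*h*(-5 + h))
C(H, n) = 9*n² (C(H, n) = -(-9)*n*n = -(-9)*n² = 9*n²)
S(A) = -⅔ - A + 12*A*(-5 + A) (S(A) = -⅔ + (12*A*(-5 + A) - A) = -⅔ + (-A + 12*A*(-5 + A)) = -⅔ - A + 12*A*(-5 + A))
S(-35) - (2270 + 1424)/(996 + C(51, -48)) = (-⅔ - 61*(-35) + 12*(-35)²) - (2270 + 1424)/(996 + 9*(-48)²) = (-⅔ + 2135 + 12*1225) - 3694/(996 + 9*2304) = (-⅔ + 2135 + 14700) - 3694/(996 + 20736) = 50503/3 - 3694/21732 = 50503/3 - 1*1847/10866 = 50503/3 - 1847/10866 = 182920019/10866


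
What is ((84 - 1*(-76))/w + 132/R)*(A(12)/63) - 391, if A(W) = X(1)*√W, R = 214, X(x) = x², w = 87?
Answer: -391 + 6532*√3/83781 ≈ -390.86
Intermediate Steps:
A(W) = √W (A(W) = 1²*√W = 1*√W = √W)
((84 - 1*(-76))/w + 132/R)*(A(12)/63) - 391 = ((84 - 1*(-76))/87 + 132/214)*(√12/63) - 391 = ((84 + 76)*(1/87) + 132*(1/214))*((2*√3)*(1/63)) - 391 = (160*(1/87) + 66/107)*(2*√3/63) - 391 = (160/87 + 66/107)*(2*√3/63) - 391 = 22862*(2*√3/63)/9309 - 391 = 6532*√3/83781 - 391 = -391 + 6532*√3/83781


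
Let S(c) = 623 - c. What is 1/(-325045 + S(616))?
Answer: -1/325038 ≈ -3.0766e-6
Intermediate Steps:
1/(-325045 + S(616)) = 1/(-325045 + (623 - 1*616)) = 1/(-325045 + (623 - 616)) = 1/(-325045 + 7) = 1/(-325038) = -1/325038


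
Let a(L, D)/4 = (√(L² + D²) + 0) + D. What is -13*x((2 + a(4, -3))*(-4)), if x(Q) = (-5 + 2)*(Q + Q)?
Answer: -3120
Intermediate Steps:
a(L, D) = 4*D + 4*√(D² + L²) (a(L, D) = 4*((√(L² + D²) + 0) + D) = 4*((√(D² + L²) + 0) + D) = 4*(√(D² + L²) + D) = 4*(D + √(D² + L²)) = 4*D + 4*√(D² + L²))
x(Q) = -6*Q
-13*x((2 + a(4, -3))*(-4)) = -(-78)*(2 + (4*(-3) + 4*√((-3)² + 4²)))*(-4) = -(-78)*(2 + (-12 + 4*√(9 + 16)))*(-4) = -(-78)*(2 + (-12 + 4*√25))*(-4) = -(-78)*(2 + (-12 + 4*5))*(-4) = -(-78)*(2 + (-12 + 20))*(-4) = -(-78)*(2 + 8)*(-4) = -(-78)*10*(-4) = -(-78)*(-40) = -13*240 = -3120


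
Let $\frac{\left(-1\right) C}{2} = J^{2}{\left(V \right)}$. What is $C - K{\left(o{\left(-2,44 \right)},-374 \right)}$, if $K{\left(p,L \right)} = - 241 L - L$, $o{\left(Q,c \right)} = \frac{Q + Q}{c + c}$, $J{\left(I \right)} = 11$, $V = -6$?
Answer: $-90750$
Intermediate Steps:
$o{\left(Q,c \right)} = \frac{Q}{c}$ ($o{\left(Q,c \right)} = \frac{2 Q}{2 c} = 2 Q \frac{1}{2 c} = \frac{Q}{c}$)
$C = -242$ ($C = - 2 \cdot 11^{2} = \left(-2\right) 121 = -242$)
$K{\left(p,L \right)} = - 242 L$
$C - K{\left(o{\left(-2,44 \right)},-374 \right)} = -242 - \left(-242\right) \left(-374\right) = -242 - 90508 = -90750$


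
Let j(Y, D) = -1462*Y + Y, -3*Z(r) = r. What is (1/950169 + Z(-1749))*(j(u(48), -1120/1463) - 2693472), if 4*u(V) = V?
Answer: -500585558400704/316723 ≈ -1.5805e+9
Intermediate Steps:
Z(r) = -r/3
u(V) = V/4
j(Y, D) = -1461*Y
(1/950169 + Z(-1749))*(j(u(48), -1120/1463) - 2693472) = (1/950169 - ⅓*(-1749))*(-1461*48/4 - 2693472) = (1/950169 + 583)*(-1461*12 - 2693472) = 553948528*(-17532 - 2693472)/950169 = (553948528/950169)*(-2711004) = -500585558400704/316723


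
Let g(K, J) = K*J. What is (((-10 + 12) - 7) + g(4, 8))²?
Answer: 729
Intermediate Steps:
g(K, J) = J*K
(((-10 + 12) - 7) + g(4, 8))² = (((-10 + 12) - 7) + 8*4)² = ((2 - 7) + 32)² = (-5 + 32)² = 27² = 729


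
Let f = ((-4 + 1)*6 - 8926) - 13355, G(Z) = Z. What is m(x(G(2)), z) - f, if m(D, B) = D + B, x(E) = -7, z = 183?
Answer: 22475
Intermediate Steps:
m(D, B) = B + D
f = -22299 (f = (-3*6 - 8926) - 13355 = (-18 - 8926) - 13355 = -8944 - 13355 = -22299)
m(x(G(2)), z) - f = (183 - 7) - 1*(-22299) = 176 + 22299 = 22475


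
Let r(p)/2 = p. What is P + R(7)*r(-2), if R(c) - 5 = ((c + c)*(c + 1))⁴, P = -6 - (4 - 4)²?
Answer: -629407770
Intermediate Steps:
r(p) = 2*p
P = -6 (P = -6 - 1*0² = -6 - 1*0 = -6 + 0 = -6)
R(c) = 5 + 16*c⁴*(1 + c)⁴ (R(c) = 5 + ((c + c)*(c + 1))⁴ = 5 + ((2*c)*(1 + c))⁴ = 5 + (2*c*(1 + c))⁴ = 5 + 16*c⁴*(1 + c)⁴)
P + R(7)*r(-2) = -6 + (5 + 16*7⁴*(1 + 7)⁴)*(2*(-2)) = -6 + (5 + 16*2401*8⁴)*(-4) = -6 + (5 + 16*2401*4096)*(-4) = -6 + (5 + 157351936)*(-4) = -6 + 157351941*(-4) = -6 - 629407764 = -629407770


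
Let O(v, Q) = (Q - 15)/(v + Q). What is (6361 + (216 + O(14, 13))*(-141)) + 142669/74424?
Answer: -5376978881/223272 ≈ -24083.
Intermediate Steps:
O(v, Q) = (-15 + Q)/(Q + v)
(6361 + (216 + O(14, 13))*(-141)) + 142669/74424 = (6361 + (216 + (-15 + 13)/(13 + 14))*(-141)) + 142669/74424 = (6361 + (216 - 2/27)*(-141)) + 142669*(1/74424) = (6361 + (216 + (1/27)*(-2))*(-141)) + 142669/74424 = (6361 + (216 - 2/27)*(-141)) + 142669/74424 = (6361 + (5830/27)*(-141)) + 142669/74424 = (6361 - 274010/9) + 142669/74424 = -216761/9 + 142669/74424 = -5376978881/223272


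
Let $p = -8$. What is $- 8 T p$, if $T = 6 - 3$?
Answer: $192$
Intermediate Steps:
$T = 3$
$- 8 T p = \left(-8\right) 3 \left(-8\right) = \left(-24\right) \left(-8\right) = 192$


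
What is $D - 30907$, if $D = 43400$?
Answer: $12493$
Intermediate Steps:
$D - 30907 = 43400 - 30907 = 12493$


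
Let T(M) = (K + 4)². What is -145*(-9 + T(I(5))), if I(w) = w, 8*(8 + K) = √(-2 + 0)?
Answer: -32335/32 + 145*I*√2 ≈ -1010.5 + 205.06*I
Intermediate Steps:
K = -8 + I*√2/8 (K = -8 + √(-2 + 0)/8 = -8 + √(-2)/8 = -8 + (I*√2)/8 = -8 + I*√2/8 ≈ -8.0 + 0.17678*I)
T(M) = (-4 + I*√2/8)² (T(M) = ((-8 + I*√2/8) + 4)² = (-4 + I*√2/8)²)
-145*(-9 + T(I(5))) = -145*(-9 + (511/32 - I*√2)) = -145*(223/32 - I*√2) = -32335/32 + 145*I*√2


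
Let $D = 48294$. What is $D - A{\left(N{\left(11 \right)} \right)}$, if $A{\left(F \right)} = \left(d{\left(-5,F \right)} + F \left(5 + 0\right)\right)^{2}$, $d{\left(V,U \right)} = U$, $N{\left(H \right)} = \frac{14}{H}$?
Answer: $\frac{5836518}{121} \approx 48236.0$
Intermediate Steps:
$A{\left(F \right)} = 36 F^{2}$ ($A{\left(F \right)} = \left(F + F \left(5 + 0\right)\right)^{2} = \left(F + F 5\right)^{2} = \left(F + 5 F\right)^{2} = \left(6 F\right)^{2} = 36 F^{2}$)
$D - A{\left(N{\left(11 \right)} \right)} = 48294 - 36 \left(\frac{14}{11}\right)^{2} = 48294 - 36 \cdot \frac{196}{121} = 48294 - \frac{7056}{121} = \frac{5836518}{121}$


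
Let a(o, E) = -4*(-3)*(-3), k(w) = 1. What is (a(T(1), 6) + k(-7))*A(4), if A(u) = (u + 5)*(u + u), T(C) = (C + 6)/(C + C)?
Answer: -2520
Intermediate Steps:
T(C) = (6 + C)/(2*C) (T(C) = (6 + C)/((2*C)) = (6 + C)*(1/(2*C)) = (6 + C)/(2*C))
a(o, E) = -36 (a(o, E) = 12*(-3) = -36)
A(u) = 2*u*(5 + u) (A(u) = (5 + u)*(2*u) = 2*u*(5 + u))
(a(T(1), 6) + k(-7))*A(4) = (-36 + 1)*(2*4*(5 + 4)) = -70*4*9 = -35*72 = -2520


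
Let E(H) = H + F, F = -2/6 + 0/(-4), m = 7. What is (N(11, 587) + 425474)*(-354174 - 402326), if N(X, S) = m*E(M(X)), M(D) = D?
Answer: -965782699000/3 ≈ -3.2193e+11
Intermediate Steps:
F = -1/3 (F = -2*1/6 + 0*(-1/4) = -1/3 + 0 = -1/3 ≈ -0.33333)
E(H) = -1/3 + H (E(H) = H - 1/3 = -1/3 + H)
N(X, S) = -7/3 + 7*X (N(X, S) = 7*(-1/3 + X) = -7/3 + 7*X)
(N(11, 587) + 425474)*(-354174 - 402326) = ((-7/3 + 7*11) + 425474)*(-354174 - 402326) = ((-7/3 + 77) + 425474)*(-756500) = (224/3 + 425474)*(-756500) = (1276646/3)*(-756500) = -965782699000/3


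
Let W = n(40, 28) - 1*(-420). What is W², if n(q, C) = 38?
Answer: 209764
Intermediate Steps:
W = 458 (W = 38 - 1*(-420) = 38 + 420 = 458)
W² = 458² = 209764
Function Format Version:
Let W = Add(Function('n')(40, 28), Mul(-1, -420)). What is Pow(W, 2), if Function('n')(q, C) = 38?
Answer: 209764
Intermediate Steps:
W = 458 (W = Add(38, Mul(-1, -420)) = Add(38, 420) = 458)
Pow(W, 2) = Pow(458, 2) = 209764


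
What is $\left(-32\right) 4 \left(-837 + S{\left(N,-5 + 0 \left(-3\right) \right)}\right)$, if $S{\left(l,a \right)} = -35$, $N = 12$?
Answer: $111616$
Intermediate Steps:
$\left(-32\right) 4 \left(-837 + S{\left(N,-5 + 0 \left(-3\right) \right)}\right) = \left(-32\right) 4 \left(-837 - 35\right) = \left(-128\right) \left(-872\right) = 111616$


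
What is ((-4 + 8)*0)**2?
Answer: 0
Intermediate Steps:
((-4 + 8)*0)**2 = (4*0)**2 = 0**2 = 0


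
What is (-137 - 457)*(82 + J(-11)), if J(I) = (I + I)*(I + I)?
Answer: -336204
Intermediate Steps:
J(I) = 4*I**2 (J(I) = (2*I)*(2*I) = 4*I**2)
(-137 - 457)*(82 + J(-11)) = (-137 - 457)*(82 + 4*(-11)**2) = -594*(82 + 4*121) = -594*(82 + 484) = -594*566 = -336204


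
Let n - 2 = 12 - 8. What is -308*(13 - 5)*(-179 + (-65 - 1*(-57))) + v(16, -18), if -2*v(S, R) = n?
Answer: 460765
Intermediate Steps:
n = 6 (n = 2 + (12 - 8) = 2 + 4 = 6)
v(S, R) = -3 (v(S, R) = -½*6 = -3)
-308*(13 - 5)*(-179 + (-65 - 1*(-57))) + v(16, -18) = -308*(13 - 5)*(-179 + (-65 - 1*(-57))) - 3 = -2464*(-179 + (-65 + 57)) - 3 = -2464*(-179 - 8) - 3 = -2464*(-187) - 3 = -308*(-1496) - 3 = 460768 - 3 = 460765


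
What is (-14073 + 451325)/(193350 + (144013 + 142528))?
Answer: 437252/479891 ≈ 0.91115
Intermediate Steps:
(-14073 + 451325)/(193350 + (144013 + 142528)) = 437252/(193350 + 286541) = 437252/479891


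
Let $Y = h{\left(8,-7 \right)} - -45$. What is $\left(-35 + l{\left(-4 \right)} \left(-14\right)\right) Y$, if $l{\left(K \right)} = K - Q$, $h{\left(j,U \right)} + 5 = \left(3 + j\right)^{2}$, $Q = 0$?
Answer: $3381$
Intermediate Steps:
$h{\left(j,U \right)} = -5 + \left(3 + j\right)^{2}$
$l{\left(K \right)} = K$ ($l{\left(K \right)} = K - 0 = K + 0 = K$)
$Y = 161$ ($Y = \left(-5 + \left(3 + 8\right)^{2}\right) - -45 = \left(-5 + 11^{2}\right) + 45 = \left(-5 + 121\right) + 45 = 116 + 45 = 161$)
$\left(-35 + l{\left(-4 \right)} \left(-14\right)\right) Y = \left(-35 - -56\right) 161 = \left(-35 + 56\right) 161 = 21 \cdot 161 = 3381$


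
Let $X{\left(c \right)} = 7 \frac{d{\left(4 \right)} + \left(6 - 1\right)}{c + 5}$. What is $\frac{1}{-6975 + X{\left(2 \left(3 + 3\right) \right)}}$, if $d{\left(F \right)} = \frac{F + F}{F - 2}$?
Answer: $- \frac{17}{118512} \approx -0.00014345$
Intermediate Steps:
$d{\left(F \right)} = \frac{2 F}{-2 + F}$
$X{\left(c \right)} = \frac{63}{5 + c}$ ($X{\left(c \right)} = 7 \frac{2 \cdot 4 \frac{1}{-2 + 4} + \left(6 - 1\right)}{c + 5} = 7 \frac{2 \cdot 4 \cdot \frac{1}{2} + 5}{5 + c} = 7 \frac{4 + 5}{5 + c} = 7 \frac{9}{5 + c} = \frac{63}{5 + c}$)
$\frac{1}{-6975 + X{\left(2 \left(3 + 3\right) \right)}} = \frac{1}{-6975 + \frac{63}{5 + 2 \left(3 + 3\right)}} = \frac{1}{-6975 + \frac{63}{5 + 2 \cdot 6}} = \frac{1}{-6975 + \frac{63}{5 + 12}} = \frac{1}{-6975 + \frac{63}{17}} = \frac{1}{- \frac{118512}{17}} = - \frac{17}{118512}$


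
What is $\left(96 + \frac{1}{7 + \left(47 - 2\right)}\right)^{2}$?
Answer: $\frac{24930049}{2704} \approx 9219.7$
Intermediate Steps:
$\left(96 + \frac{1}{7 + \left(47 - 2\right)}\right)^{2} = \left(96 + \frac{1}{7 + 45}\right)^{2} = \left(96 + \frac{1}{52}\right)^{2} = \left(\frac{4993}{52}\right)^{2} = \frac{24930049}{2704}$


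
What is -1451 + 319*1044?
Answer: 331585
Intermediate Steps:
-1451 + 319*1044 = -1451 + 333036 = 331585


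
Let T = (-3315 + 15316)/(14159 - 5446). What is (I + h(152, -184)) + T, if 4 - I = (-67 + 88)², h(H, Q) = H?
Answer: -2471204/8713 ≈ -283.62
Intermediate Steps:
I = -437 (I = 4 - (-67 + 88)² = 4 - 1*21² = 4 - 1*441 = 4 - 441 = -437)
T = 12001/8713 ≈ 1.3774
(I + h(152, -184)) + T = (-437 + 152) + 12001/8713 = -285 + 12001/8713 = -2471204/8713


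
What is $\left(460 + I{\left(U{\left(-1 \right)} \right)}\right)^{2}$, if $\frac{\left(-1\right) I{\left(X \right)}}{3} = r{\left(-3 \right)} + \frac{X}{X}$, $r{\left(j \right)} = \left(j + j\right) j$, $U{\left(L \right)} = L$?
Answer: $162409$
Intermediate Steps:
$r{\left(j \right)} = 2 j^{2}$ ($r{\left(j \right)} = 2 j j = 2 j^{2}$)
$I{\left(X \right)} = -57$ ($I{\left(X \right)} = - 3 \left(2 \left(-3\right)^{2} + \frac{X}{X}\right) = - 3 \left(2 \cdot 9 + 1\right) = - 3 \left(18 + 1\right) = \left(-3\right) 19 = -57$)
$\left(460 + I{\left(U{\left(-1 \right)} \right)}\right)^{2} = \left(460 - 57\right)^{2} = 403^{2} = 162409$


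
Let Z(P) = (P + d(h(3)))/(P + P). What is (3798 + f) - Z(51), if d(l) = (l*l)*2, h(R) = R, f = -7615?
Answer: -129801/34 ≈ -3817.7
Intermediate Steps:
d(l) = 2*l**2 (d(l) = l**2*2 = 2*l**2)
Z(P) = (18 + P)/(2*P) (Z(P) = (P + 2*3**2)/(P + P) = (P + 2*9)/((2*P)) = (P + 18)*(1/(2*P)) = (18 + P)*(1/(2*P)) = (18 + P)/(2*P))
(3798 + f) - Z(51) = (3798 - 7615) - (18 + 51)/(2*51) = -3817 - 69/(2*51) = -3817 - 1*23/34 = -3817 - 23/34 = -129801/34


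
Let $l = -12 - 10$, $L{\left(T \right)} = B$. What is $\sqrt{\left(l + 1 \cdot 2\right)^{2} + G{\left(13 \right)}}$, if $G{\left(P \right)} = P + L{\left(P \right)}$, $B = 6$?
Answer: $\sqrt{419} \approx 20.469$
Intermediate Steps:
$L{\left(T \right)} = 6$
$G{\left(P \right)} = 6 + P$ ($G{\left(P \right)} = P + 6 = 6 + P$)
$l = -22$
$\sqrt{\left(l + 1 \cdot 2\right)^{2} + G{\left(13 \right)}} = \sqrt{\left(-22 + 1 \cdot 2\right)^{2} + \left(6 + 13\right)} = \sqrt{\left(-22 + 2\right)^{2} + 19} = \sqrt{\left(-20\right)^{2} + 19} = \sqrt{400 + 19} = \sqrt{419}$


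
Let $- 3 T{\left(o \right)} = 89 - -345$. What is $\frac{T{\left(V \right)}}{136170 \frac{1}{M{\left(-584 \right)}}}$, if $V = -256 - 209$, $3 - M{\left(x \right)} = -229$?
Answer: $- \frac{50344}{204255} \approx -0.24648$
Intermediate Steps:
$M{\left(x \right)} = 232$ ($M{\left(x \right)} = 3 - -229 = 3 + 229 = 232$)
$V = -465$ ($V = -256 - 209 = -465$)
$T{\left(o \right)} = - \frac{434}{3}$ ($T{\left(o \right)} = - \frac{89 - -345}{3} = - \frac{89 + 345}{3} = \left(- \frac{1}{3}\right) 434 = - \frac{434}{3}$)
$\frac{T{\left(V \right)}}{136170 \frac{1}{M{\left(-584 \right)}}} = - \frac{434}{3 \cdot \frac{136170}{232}} = - \frac{434}{3 \cdot 136170 \cdot \frac{1}{232}} = - \frac{434}{3 \cdot \frac{68085}{116}} = \left(- \frac{434}{3}\right) \frac{116}{68085} = - \frac{50344}{204255}$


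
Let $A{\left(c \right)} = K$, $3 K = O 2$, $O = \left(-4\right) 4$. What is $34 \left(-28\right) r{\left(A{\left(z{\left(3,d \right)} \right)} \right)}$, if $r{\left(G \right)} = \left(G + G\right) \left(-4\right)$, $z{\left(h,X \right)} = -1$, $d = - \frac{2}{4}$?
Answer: $- \frac{243712}{3} \approx -81237.0$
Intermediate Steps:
$O = -16$
$d = - \frac{1}{2}$ ($d = \left(-2\right) \frac{1}{4} = - \frac{1}{2} \approx -0.5$)
$K = - \frac{32}{3}$ ($K = \frac{\left(-16\right) 2}{3} = \frac{1}{3} \left(-32\right) = - \frac{32}{3} \approx -10.667$)
$A{\left(c \right)} = - \frac{32}{3}$
$r{\left(G \right)} = - 8 G$ ($r{\left(G \right)} = 2 G \left(-4\right) = - 8 G$)
$34 \left(-28\right) r{\left(A{\left(z{\left(3,d \right)} \right)} \right)} = 34 \left(-28\right) \left(\left(-8\right) \left(- \frac{32}{3}\right)\right) = \left(-952\right) \frac{256}{3} = - \frac{243712}{3}$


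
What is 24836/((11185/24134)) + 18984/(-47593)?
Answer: 4075236037456/76046815 ≈ 53589.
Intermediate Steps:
24836/((11185/24134)) + 18984/(-47593) = 24836/((11185*(1/24134))) + 18984*(-1/47593) = 24836/(11185/24134) - 2712/6799 = 24836*(24134/11185) - 2712/6799 = 599392024/11185 - 2712/6799 = 4075236037456/76046815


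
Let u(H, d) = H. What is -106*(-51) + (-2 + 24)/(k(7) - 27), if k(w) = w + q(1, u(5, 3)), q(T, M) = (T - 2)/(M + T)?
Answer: 59454/11 ≈ 5404.9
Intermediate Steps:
q(T, M) = (-2 + T)/(M + T)
k(w) = -⅙ + w (k(w) = w + (-2 + 1)/(5 + 1) = w - 1/6 = w + (⅙)*(-1) = w - ⅙ = -⅙ + w)
-106*(-51) + (-2 + 24)/(k(7) - 27) = -106*(-51) + (-2 + 24)/((-⅙ + 7) - 27) = 5406 + 22/(41/6 - 27) = 5406 + 22/(-121/6) = 5406 + 22*(-6/121) = 5406 - 12/11 = 59454/11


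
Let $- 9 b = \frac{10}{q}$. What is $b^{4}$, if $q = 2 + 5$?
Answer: $\frac{10000}{15752961} \approx 0.0006348$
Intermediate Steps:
$q = 7$
$b = - \frac{10}{63}$ ($b = - \frac{10 \cdot \frac{1}{7}}{9} = \left(- \frac{1}{9}\right) \frac{10}{7} = - \frac{10}{63} \approx -0.15873$)
$b^{4} = \left(- \frac{10}{63}\right)^{4} = \frac{10000}{15752961}$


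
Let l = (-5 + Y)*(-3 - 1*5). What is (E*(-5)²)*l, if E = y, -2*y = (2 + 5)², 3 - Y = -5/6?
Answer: -17150/3 ≈ -5716.7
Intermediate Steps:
Y = 23/6 (Y = 3 - (-5)/6 = 3 - 1*(-⅚) = 3 + ⅚ = 23/6 ≈ 3.8333)
y = -49/2 (y = -(2 + 5)²/2 = -½*7² = -½*49 = -49/2 ≈ -24.500)
E = -49/2 ≈ -24.500
l = 28/3 (l = (-5 + 23/6)*(-3 - 1*5) = -7*(-3 - 5)/6 = -7/6*(-8) = 28/3 ≈ 9.3333)
(E*(-5)²)*l = -49/2*(-5)²*(28/3) = -49/2*25*(28/3) = -1225/2*28/3 = -17150/3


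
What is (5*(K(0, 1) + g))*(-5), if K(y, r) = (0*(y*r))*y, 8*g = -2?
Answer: 25/4 ≈ 6.2500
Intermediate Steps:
g = -1/4 (g = (1/8)*(-2) = -1/4 ≈ -0.25000)
K(y, r) = 0 (K(y, r) = (0*(r*y))*y = 0*y = 0)
(5*(K(0, 1) + g))*(-5) = (5*(0 - 1/4))*(-5) = (5*(-1/4))*(-5) = -5/4*(-5) = 25/4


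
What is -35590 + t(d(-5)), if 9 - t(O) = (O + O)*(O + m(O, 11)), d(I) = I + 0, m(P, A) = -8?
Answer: -35711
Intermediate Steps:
d(I) = I
t(O) = 9 - 2*O*(-8 + O) (t(O) = 9 - (O + O)*(O - 8) = 9 - 2*O*(-8 + O))
-35590 + t(d(-5)) = -35590 + (9 - 2*(-5)² + 16*(-5)) = -35590 + (9 - 2*25 - 80) = -35590 + (9 - 50 - 80) = -35590 - 121 = -35711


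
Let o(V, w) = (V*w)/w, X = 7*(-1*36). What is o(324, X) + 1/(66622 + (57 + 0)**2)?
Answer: 22638205/69871 ≈ 324.00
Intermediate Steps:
X = -252 (X = 7*(-36) = -252)
o(V, w) = V
o(324, X) + 1/(66622 + (57 + 0)**2) = 324 + 1/(66622 + (57 + 0)**2) = 324 + 1/(66622 + 57**2) = 324 + 1/(66622 + 3249) = 324 + 1/69871 = 22638205/69871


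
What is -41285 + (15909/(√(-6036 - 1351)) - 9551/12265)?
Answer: -506370076/12265 - 15909*I*√7387/7387 ≈ -41286.0 - 185.1*I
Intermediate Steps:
-41285 + (15909/(√(-6036 - 1351)) - 9551/12265) = -41285 + (15909/(√(-7387)) - 9551*1/12265) = -41285 + (15909/((I*√7387)) - 9551/12265) = -41285 + (15909*(-I*√7387/7387) - 9551/12265) = -41285 + (-15909*I*√7387/7387 - 9551/12265) = -41285 + (-9551/12265 - 15909*I*√7387/7387) = -506370076/12265 - 15909*I*√7387/7387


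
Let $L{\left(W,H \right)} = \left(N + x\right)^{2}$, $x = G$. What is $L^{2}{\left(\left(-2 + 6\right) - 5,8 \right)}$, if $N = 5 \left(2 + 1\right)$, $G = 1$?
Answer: $65536$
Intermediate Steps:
$x = 1$
$N = 15$ ($N = 5 \cdot 3 = 15$)
$L{\left(W,H \right)} = 256$ ($L{\left(W,H \right)} = \left(15 + 1\right)^{2} = 16^{2} = 256$)
$L^{2}{\left(\left(-2 + 6\right) - 5,8 \right)} = 256^{2} = 65536$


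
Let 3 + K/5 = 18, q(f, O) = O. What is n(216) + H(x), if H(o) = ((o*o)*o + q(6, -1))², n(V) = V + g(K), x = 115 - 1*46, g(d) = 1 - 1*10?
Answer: 107917506271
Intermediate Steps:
K = 75 (K = -15 + 5*18 = -15 + 90 = 75)
g(d) = -9 (g(d) = 1 - 10 = -9)
x = 69 (x = 115 - 46 = 69)
n(V) = -9 + V (n(V) = V - 9 = -9 + V)
H(o) = (-1 + o³)² (H(o) = ((o*o)*o - 1)² = (o²*o - 1)² = (o³ - 1)² = (-1 + o³)²)
n(216) + H(x) = (-9 + 216) + (-1 + 69³)² = 207 + (-1 + 328509)² = 207 + 328508² = 207 + 107917506064 = 107917506271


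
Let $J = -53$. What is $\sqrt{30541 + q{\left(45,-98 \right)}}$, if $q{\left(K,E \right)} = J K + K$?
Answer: $\sqrt{28201} \approx 167.93$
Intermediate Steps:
$q{\left(K,E \right)} = - 52 K$ ($q{\left(K,E \right)} = - 53 K + K = - 52 K$)
$\sqrt{30541 + q{\left(45,-98 \right)}} = \sqrt{30541 - 2340} = \sqrt{28201}$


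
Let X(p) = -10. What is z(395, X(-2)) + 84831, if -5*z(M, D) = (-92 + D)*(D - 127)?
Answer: 410181/5 ≈ 82036.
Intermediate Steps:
z(M, D) = -(-127 + D)*(-92 + D)/5 (z(M, D) = -(-92 + D)*(D - 127)/5 = -(-92 + D)*(-127 + D)/5 = -(-127 + D)*(-92 + D)/5)
z(395, X(-2)) + 84831 = (-11684/5 - 1/5*(-10)**2 + (219/5)*(-10)) + 84831 = (-11684/5 - 1/5*100 - 438) + 84831 = (-11684/5 - 20 - 438) + 84831 = -13974/5 + 84831 = 410181/5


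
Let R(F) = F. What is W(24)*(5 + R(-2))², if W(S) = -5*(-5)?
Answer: 225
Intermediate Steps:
W(S) = 25
W(24)*(5 + R(-2))² = 25*(5 - 2)² = 25*3² = 25*9 = 225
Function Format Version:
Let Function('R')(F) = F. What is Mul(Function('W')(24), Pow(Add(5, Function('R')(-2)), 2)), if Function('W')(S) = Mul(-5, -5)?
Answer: 225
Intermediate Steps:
Function('W')(S) = 25
Mul(Function('W')(24), Pow(Add(5, Function('R')(-2)), 2)) = Mul(25, Pow(Add(5, -2), 2)) = Mul(25, Pow(3, 2)) = Mul(25, 9) = 225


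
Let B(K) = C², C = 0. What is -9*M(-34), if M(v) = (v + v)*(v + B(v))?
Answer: -20808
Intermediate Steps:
B(K) = 0 (B(K) = 0² = 0)
M(v) = 2*v² (M(v) = (v + v)*(v + 0) = (2*v)*v = 2*v²)
-9*M(-34) = -18*(-34)² = -18*1156 = -9*2312 = -20808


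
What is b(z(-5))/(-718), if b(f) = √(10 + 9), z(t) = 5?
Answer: -√19/718 ≈ -0.0060709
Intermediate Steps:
b(f) = √19
b(z(-5))/(-718) = √19/(-718) = √19*(-1/718) = -√19/718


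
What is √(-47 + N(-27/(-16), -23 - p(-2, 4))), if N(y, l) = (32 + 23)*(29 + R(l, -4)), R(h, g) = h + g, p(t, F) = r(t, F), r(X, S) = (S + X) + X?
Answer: 3*√7 ≈ 7.9373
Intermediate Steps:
r(X, S) = S + 2*X
p(t, F) = F + 2*t
R(h, g) = g + h
N(y, l) = 1375 + 55*l (N(y, l) = (32 + 23)*(29 + (-4 + l)) = 55*(25 + l) = 1375 + 55*l)
√(-47 + N(-27/(-16), -23 - p(-2, 4))) = √(-47 + (1375 + 55*(-23 - (4 + 2*(-2))))) = √(-47 + (1375 + 55*(-23 - (4 - 4)))) = √(-47 + (1375 + 55*(-23 - 1*0))) = √(-47 + (1375 + 55*(-23 + 0))) = √(-47 + (1375 + 55*(-23))) = √(-47 + (1375 - 1265)) = √(-47 + 110) = √63 = 3*√7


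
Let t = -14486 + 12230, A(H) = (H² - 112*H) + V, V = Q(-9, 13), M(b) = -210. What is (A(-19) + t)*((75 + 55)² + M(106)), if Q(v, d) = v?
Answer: 3738560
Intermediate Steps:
V = -9
A(H) = -9 + H² - 112*H (A(H) = (H² - 112*H) - 9 = -9 + H² - 112*H)
t = -2256
(A(-19) + t)*((75 + 55)² + M(106)) = ((-9 + (-19)² - 112*(-19)) - 2256)*((75 + 55)² - 210) = ((-9 + 361 + 2128) - 2256)*(130² - 210) = (2480 - 2256)*(16900 - 210) = 224*16690 = 3738560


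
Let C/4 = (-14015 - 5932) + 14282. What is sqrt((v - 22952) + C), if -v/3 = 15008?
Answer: 2*I*sqrt(22659) ≈ 301.06*I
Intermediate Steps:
v = -45024 (v = -3*15008 = -45024)
C = -22660 (C = 4*((-14015 - 5932) + 14282) = 4*(-19947 + 14282) = 4*(-5665) = -22660)
sqrt((v - 22952) + C) = sqrt((-45024 - 22952) - 22660) = sqrt(-67976 - 22660) = sqrt(-90636) = 2*I*sqrt(22659)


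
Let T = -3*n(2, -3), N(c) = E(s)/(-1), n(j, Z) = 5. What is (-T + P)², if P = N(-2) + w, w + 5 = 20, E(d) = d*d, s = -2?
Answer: 676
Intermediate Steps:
E(d) = d²
w = 15 (w = -5 + 20 = 15)
N(c) = -4 (N(c) = (-2)²/(-1) = 4*(-1) = -4)
T = -15 (T = -3*5 = -15)
P = 11 (P = -4 + 15 = 11)
(-T + P)² = (-1*(-15) + 11)² = (15 + 11)² = 26² = 676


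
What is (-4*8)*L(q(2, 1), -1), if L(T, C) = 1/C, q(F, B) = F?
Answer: 32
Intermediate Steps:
(-4*8)*L(q(2, 1), -1) = -4*8/(-1) = -32*(-1) = 32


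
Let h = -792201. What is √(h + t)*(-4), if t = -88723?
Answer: -8*I*√220231 ≈ -3754.3*I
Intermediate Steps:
√(h + t)*(-4) = √(-792201 - 88723)*(-4) = √(-880924)*(-4) = (2*I*√220231)*(-4) = -8*I*√220231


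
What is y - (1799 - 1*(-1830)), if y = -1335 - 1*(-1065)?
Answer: -3899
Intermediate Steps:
y = -270 (y = -1335 + 1065 = -270)
y - (1799 - 1*(-1830)) = -270 - (1799 - 1*(-1830)) = -270 - (1799 + 1830) = -270 - 1*3629 = -270 - 3629 = -3899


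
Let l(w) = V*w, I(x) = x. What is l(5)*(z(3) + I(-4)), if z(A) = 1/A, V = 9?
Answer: -165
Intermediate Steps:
l(w) = 9*w
l(5)*(z(3) + I(-4)) = (9*5)*(1/3 - 4) = 45*(1/3 - 4) = 45*(-11/3) = -165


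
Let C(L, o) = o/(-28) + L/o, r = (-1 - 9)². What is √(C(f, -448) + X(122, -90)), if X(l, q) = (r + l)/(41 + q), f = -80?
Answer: √2283/14 ≈ 3.4129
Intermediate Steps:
r = 100 (r = (-10)² = 100)
C(L, o) = -o/28 + L/o (C(L, o) = o*(-1/28) + L/o = -o/28 + L/o)
X(l, q) = (100 + l)/(41 + q)
√(C(f, -448) + X(122, -90)) = √((-1/28*(-448) - 80/(-448)) + (100 + 122)/(41 - 90)) = √((16 - 80*(-1/448)) + 222/(-49)) = √((16 + 5/28) - 1/49*222) = √(453/28 - 222/49) = √(2283/196) = √2283/14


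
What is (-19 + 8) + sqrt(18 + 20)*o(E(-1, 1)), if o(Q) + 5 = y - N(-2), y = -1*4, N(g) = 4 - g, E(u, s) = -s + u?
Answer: -11 - 15*sqrt(38) ≈ -103.47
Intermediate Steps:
E(u, s) = u - s
y = -4
o(Q) = -15 (o(Q) = -5 + (-4 - (4 - 1*(-2))) = -5 + (-4 - (4 + 2)) = -5 + (-4 - 1*6) = -5 + (-4 - 6) = -5 - 10 = -15)
(-19 + 8) + sqrt(18 + 20)*o(E(-1, 1)) = (-19 + 8) + sqrt(18 + 20)*(-15) = -11 + sqrt(38)*(-15) = -11 - 15*sqrt(38)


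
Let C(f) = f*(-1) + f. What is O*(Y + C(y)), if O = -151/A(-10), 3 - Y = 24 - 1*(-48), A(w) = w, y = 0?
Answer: -10419/10 ≈ -1041.9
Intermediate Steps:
C(f) = 0 (C(f) = -f + f = 0)
Y = -69 (Y = 3 - (24 - 1*(-48)) = 3 - (24 + 48) = 3 - 1*72 = 3 - 72 = -69)
O = 151/10 (O = -151/(-10) = -151*(-1/10) = 151/10 ≈ 15.100)
O*(Y + C(y)) = 151*(-69 + 0)/10 = (151/10)*(-69) = -10419/10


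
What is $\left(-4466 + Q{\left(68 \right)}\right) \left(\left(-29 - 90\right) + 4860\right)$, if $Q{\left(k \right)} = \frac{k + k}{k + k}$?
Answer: $-21168565$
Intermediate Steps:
$Q{\left(k \right)} = 1$ ($Q{\left(k \right)} = \frac{2 k}{2 k} = 2 k \frac{1}{2 k} = 1$)
$\left(-4466 + Q{\left(68 \right)}\right) \left(\left(-29 - 90\right) + 4860\right) = \left(-4466 + 1\right) \left(\left(-29 - 90\right) + 4860\right) = - 4465 \left(\left(-29 - 90\right) + 4860\right) = - 4465 \left(-119 + 4860\right) = \left(-4465\right) 4741 = -21168565$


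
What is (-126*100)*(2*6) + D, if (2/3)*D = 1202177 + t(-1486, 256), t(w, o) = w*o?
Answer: 2162883/2 ≈ 1.0814e+6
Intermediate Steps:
t(w, o) = o*w
D = 2465283/2 (D = 3*(1202177 + 256*(-1486))/2 = 3*(1202177 - 380416)/2 = (3/2)*821761 = 2465283/2 ≈ 1.2326e+6)
(-126*100)*(2*6) + D = (-126*100)*(2*6) + 2465283/2 = -12600*12 + 2465283/2 = -151200 + 2465283/2 = 2162883/2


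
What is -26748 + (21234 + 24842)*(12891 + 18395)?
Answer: 1441506988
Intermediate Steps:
-26748 + (21234 + 24842)*(12891 + 18395) = -26748 + 46076*31286 = -26748 + 1441533736 = 1441506988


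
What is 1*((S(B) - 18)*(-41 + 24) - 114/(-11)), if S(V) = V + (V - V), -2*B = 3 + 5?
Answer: 4228/11 ≈ 384.36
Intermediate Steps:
B = -4 (B = -(3 + 5)/2 = -½*8 = -4)
S(V) = V (S(V) = V + 0 = V)
1*((S(B) - 18)*(-41 + 24) - 114/(-11)) = 1*((-4 - 18)*(-41 + 24) - 114/(-11)) = 1*(-22*(-17) - 114*(-1/11)) = 1*(374 + 114/11) = 1*(4228/11) = 4228/11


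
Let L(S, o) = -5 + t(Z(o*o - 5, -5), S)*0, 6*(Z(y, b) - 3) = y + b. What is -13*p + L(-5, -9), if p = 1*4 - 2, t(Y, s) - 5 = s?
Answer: -31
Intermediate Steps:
Z(y, b) = 3 + b/6 + y/6 (Z(y, b) = 3 + (y + b)/6 = 3 + (b + y)/6 = 3 + (b/6 + y/6) = 3 + b/6 + y/6)
t(Y, s) = 5 + s
L(S, o) = -5 (L(S, o) = -5 + (5 + S)*0 = -5 + 0 = -5)
p = 2 (p = 4 - 2 = 2)
-13*p + L(-5, -9) = -13*2 - 5 = -26 - 5 = -31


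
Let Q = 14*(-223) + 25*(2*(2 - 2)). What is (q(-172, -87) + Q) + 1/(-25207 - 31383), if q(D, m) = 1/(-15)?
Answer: -530033261/169770 ≈ -3122.1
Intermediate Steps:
q(D, m) = -1/15
Q = -3122 (Q = -3122 + 25*(2*0) = -3122 + 25*0 = -3122 + 0 = -3122)
(q(-172, -87) + Q) + 1/(-25207 - 31383) = (-1/15 - 3122) + 1/(-25207 - 31383) = -46831/15 + 1/(-56590) = -46831/15 - 1/56590 = -530033261/169770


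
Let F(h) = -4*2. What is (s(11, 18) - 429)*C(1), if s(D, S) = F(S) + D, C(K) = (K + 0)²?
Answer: -426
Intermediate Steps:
F(h) = -8
C(K) = K²
s(D, S) = -8 + D
(s(11, 18) - 429)*C(1) = ((-8 + 11) - 429)*1² = (3 - 429)*1 = -426*1 = -426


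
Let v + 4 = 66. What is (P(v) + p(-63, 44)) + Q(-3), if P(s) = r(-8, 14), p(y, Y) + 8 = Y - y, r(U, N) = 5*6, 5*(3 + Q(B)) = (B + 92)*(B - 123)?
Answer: -10584/5 ≈ -2116.8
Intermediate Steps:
Q(B) = -3 + (-123 + B)*(92 + B)/5 (Q(B) = -3 + ((B + 92)*(B - 123))/5 = -3 + ((92 + B)*(-123 + B))/5 = -3 + ((-123 + B)*(92 + B))/5 = -3 + (-123 + B)*(92 + B)/5)
r(U, N) = 30
p(y, Y) = -8 + Y - y (p(y, Y) = -8 + (Y - y) = -8 + Y - y)
v = 62 (v = -4 + 66 = 62)
P(s) = 30
(P(v) + p(-63, 44)) + Q(-3) = (30 + (-8 + 44 - 1*(-63))) + (-11331/5 - 31/5*(-3) + (⅕)*(-3)²) = (30 + (-8 + 44 + 63)) + (-11331/5 + 93/5 + (⅕)*9) = (30 + 99) + (-11331/5 + 93/5 + 9/5) = 129 - 11229/5 = -10584/5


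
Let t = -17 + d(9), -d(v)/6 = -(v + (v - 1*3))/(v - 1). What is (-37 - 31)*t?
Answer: 391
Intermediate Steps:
d(v) = 6*(-3 + 2*v)/(-1 + v) (d(v) = -(-6)*(v + (v - 1*3))/(v - 1) = -(-6)*(v + (v - 3))/(-1 + v) = -(-6)*(v + (-3 + v))/(-1 + v) = -(-6)*(-3 + 2*v)/(-1 + v) = 6*(-3 + 2*v)/(-1 + v))
t = -23/4 (t = -17 + 6*(-3 + 2*9)/(-1 + 9) = -17 + 6*(-3 + 18)/8 = -17 + 6*(1/8)*15 = -17 + 45/4 = -23/4 ≈ -5.7500)
(-37 - 31)*t = (-37 - 31)*(-23/4) = -68*(-23/4) = 391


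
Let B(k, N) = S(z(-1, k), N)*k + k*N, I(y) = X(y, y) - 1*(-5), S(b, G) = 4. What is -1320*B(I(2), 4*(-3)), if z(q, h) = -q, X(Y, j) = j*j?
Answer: 95040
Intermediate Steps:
X(Y, j) = j²
I(y) = 5 + y² (I(y) = y² - 1*(-5) = y² + 5 = 5 + y²)
B(k, N) = 4*k + N*k (B(k, N) = 4*k + k*N = 4*k + N*k)
-1320*B(I(2), 4*(-3)) = -1320*(5 + 2²)*(4 + 4*(-3)) = -1320*(5 + 4)*(4 - 12) = -11880*(-8) = -1320*(-72) = 95040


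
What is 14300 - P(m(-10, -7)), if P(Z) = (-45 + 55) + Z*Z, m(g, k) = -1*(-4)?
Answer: 14274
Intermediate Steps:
m(g, k) = 4
P(Z) = 10 + Z²
14300 - P(m(-10, -7)) = 14300 - (10 + 4²) = 14300 - (10 + 16) = 14300 - 1*26 = 14300 - 26 = 14274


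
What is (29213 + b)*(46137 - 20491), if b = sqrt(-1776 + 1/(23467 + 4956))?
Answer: 749196598 + 25646*I*sqrt(1434771637481)/28423 ≈ 7.492e+8 + 1.0808e+6*I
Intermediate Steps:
b = I*sqrt(1434771637481)/28423 (b = sqrt(-1776 + 1/28423) = sqrt(-50479247/28423) = I*sqrt(1434771637481)/28423 ≈ 42.143*I)
(29213 + b)*(46137 - 20491) = (29213 + I*sqrt(1434771637481)/28423)*(46137 - 20491) = (29213 + I*sqrt(1434771637481)/28423)*25646 = 749196598 + 25646*I*sqrt(1434771637481)/28423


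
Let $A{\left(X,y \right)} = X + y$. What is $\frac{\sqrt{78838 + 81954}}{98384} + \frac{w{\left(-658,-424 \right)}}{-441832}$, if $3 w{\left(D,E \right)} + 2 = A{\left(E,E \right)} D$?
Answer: $- \frac{92997}{220916} + \frac{\sqrt{40198}}{49192} \approx -0.41689$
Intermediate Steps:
$w{\left(D,E \right)} = - \frac{2}{3} + \frac{2 D E}{3}$ ($w{\left(D,E \right)} = - \frac{2}{3} + \frac{\left(E + E\right) D}{3} = - \frac{2}{3} + \frac{2 E D}{3} = - \frac{2}{3} + \frac{2 D E}{3}$)
$\frac{\sqrt{78838 + 81954}}{98384} + \frac{w{\left(-658,-424 \right)}}{-441832} = \frac{\sqrt{78838 + 81954}}{98384} + \frac{- \frac{2}{3} + \frac{2}{3} \left(-658\right) \left(-424\right)}{-441832} = \sqrt{160792} \cdot \frac{1}{98384} + \left(- \frac{2}{3} + \frac{557984}{3}\right) \left(- \frac{1}{441832}\right) = 2 \sqrt{40198} \cdot \frac{1}{98384} + 185994 \left(- \frac{1}{441832}\right) = \frac{\sqrt{40198}}{49192} - \frac{92997}{220916} = - \frac{92997}{220916} + \frac{\sqrt{40198}}{49192}$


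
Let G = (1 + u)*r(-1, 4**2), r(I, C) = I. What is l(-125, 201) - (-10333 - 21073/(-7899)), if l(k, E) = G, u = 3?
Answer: 81567698/7899 ≈ 10326.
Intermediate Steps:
G = -4 (G = (1 + 3)*(-1) = 4*(-1) = -4)
l(k, E) = -4
l(-125, 201) - (-10333 - 21073/(-7899)) = -4 - (-10333 - 21073/(-7899)) = -4 - (-10333 - 21073*(-1)/7899) = -4 - (-10333 - 1*(-21073/7899)) = -4 - (-10333 + 21073/7899) = -4 - 1*(-81599294/7899) = -4 + 81599294/7899 = 81567698/7899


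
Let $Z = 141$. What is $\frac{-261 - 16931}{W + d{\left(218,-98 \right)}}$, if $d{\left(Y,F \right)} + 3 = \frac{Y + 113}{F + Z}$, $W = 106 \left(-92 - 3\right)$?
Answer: $\frac{92407}{54101} \approx 1.708$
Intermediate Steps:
$W = -10070$ ($W = 106 \left(-95\right) = -10070$)
$d{\left(Y,F \right)} = -3 + \frac{113 + Y}{141 + F}$ ($d{\left(Y,F \right)} = -3 + \frac{Y + 113}{F + 141} = -3 + \frac{113 + Y}{141 + F}$)
$\frac{-261 - 16931}{W + d{\left(218,-98 \right)}} = \frac{-261 - 16931}{-10070 + \frac{-310 + 218 - -294}{141 - 98}} = - \frac{17192}{-10070 + \frac{-310 + 218 + 294}{43}} = - \frac{17192}{-10070 + \frac{1}{43} \cdot 202} = - \frac{17192}{-10070 + \frac{202}{43}} = - \frac{17192}{- \frac{432808}{43}} = \left(-17192\right) \left(- \frac{43}{432808}\right) = \frac{92407}{54101}$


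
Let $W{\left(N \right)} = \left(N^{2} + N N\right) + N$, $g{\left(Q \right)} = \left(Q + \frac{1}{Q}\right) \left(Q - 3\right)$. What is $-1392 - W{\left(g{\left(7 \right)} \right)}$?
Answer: $- \frac{149608}{49} \approx -3053.2$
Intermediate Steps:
$g{\left(Q \right)} = \left(-3 + Q\right) \left(Q + \frac{1}{Q}\right)$ ($g{\left(Q \right)} = \left(Q + \frac{1}{Q}\right) \left(-3 + Q\right) = \left(-3 + Q\right) \left(Q + \frac{1}{Q}\right)$)
$W{\left(N \right)} = N + 2 N^{2}$ ($W{\left(N \right)} = \left(N^{2} + N^{2}\right) + N = 2 N^{2} + N = N + 2 N^{2}$)
$-1392 - W{\left(g{\left(7 \right)} \right)} = -1392 - \left(1 + 7^{2} - 21 - \frac{3}{7}\right) \left(1 + 2 \left(1 + 7^{2} - 21 - \frac{3}{7}\right)\right) = -1392 - \left(1 + 49 - 21 - \frac{3}{7}\right) \left(1 + 2 \left(1 + 49 - 21 - \frac{3}{7}\right)\right) = -1392 - \frac{200 \left(1 + 2 \cdot \frac{200}{7}\right)}{7} = -1392 - \frac{200 \left(1 + \frac{400}{7}\right)}{7} = -1392 - \frac{200}{7} \cdot \frac{407}{7} = -1392 - \frac{81400}{49} = - \frac{149608}{49}$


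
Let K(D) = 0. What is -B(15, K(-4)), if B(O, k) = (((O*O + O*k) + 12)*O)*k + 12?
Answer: -12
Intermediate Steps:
B(O, k) = 12 + O*k*(12 + O**2 + O*k) (B(O, k) = (((O**2 + O*k) + 12)*O)*k + 12 = ((12 + O**2 + O*k)*O)*k + 12 = (O*(12 + O**2 + O*k))*k + 12 = O*k*(12 + O**2 + O*k) + 12 = 12 + O*k*(12 + O**2 + O*k))
-B(15, K(-4)) = -(12 + 0*15**3 + 15**2*0**2 + 12*15*0) = -(12 + 0*3375 + 225*0 + 0) = -(12 + 0 + 0 + 0) = -1*12 = -12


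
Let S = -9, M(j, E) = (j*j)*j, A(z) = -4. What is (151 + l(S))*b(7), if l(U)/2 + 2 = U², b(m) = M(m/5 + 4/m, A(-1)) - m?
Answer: 8770656/42875 ≈ 204.56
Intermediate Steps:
M(j, E) = j³ (M(j, E) = j²*j = j³)
b(m) = (4/m + m/5)³ - m (b(m) = (m/5 + 4/m)³ - m = (4/m + m/5)³ - m)
l(U) = -4 + 2*U²
(151 + l(S))*b(7) = (151 + (-4 + 2*(-9)²))*(-1*7 + (1/125)*(20 + 7²)³/7³) = (151 + (-4 + 2*81))*(-7 + (1/125)*(1/343)*(20 + 49)³) = (151 + (-4 + 162))*(-7 + (1/125)*(1/343)*69³) = (151 + 158)*(-7 + (1/125)*(1/343)*328509) = 309*(-7 + 328509/42875) = 309*(28384/42875) = 8770656/42875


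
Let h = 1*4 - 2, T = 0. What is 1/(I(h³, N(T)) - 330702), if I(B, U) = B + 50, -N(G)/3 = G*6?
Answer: -1/330644 ≈ -3.0244e-6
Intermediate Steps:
h = 2 (h = 4 - 2 = 2)
N(G) = -18*G (N(G) = -3*G*6 = -18*G)
I(B, U) = 50 + B
1/(I(h³, N(T)) - 330702) = 1/((50 + 2³) - 330702) = 1/((50 + 8) - 330702) = 1/(58 - 330702) = 1/(-330644) = -1/330644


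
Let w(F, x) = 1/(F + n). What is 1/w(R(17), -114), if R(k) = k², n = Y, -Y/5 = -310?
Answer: 1839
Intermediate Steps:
Y = 1550 (Y = -5*(-310) = 1550)
n = 1550
w(F, x) = 1/(1550 + F) (w(F, x) = 1/(F + 1550) = 1/(1550 + F))
1/w(R(17), -114) = 1/(1/(1550 + 17²)) = 1/(1/(1550 + 289)) = 1/(1/1839) = 1839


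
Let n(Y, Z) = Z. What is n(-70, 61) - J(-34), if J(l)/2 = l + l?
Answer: 197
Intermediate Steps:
J(l) = 4*l (J(l) = 2*(l + l) = 2*(2*l) = 4*l)
n(-70, 61) - J(-34) = 61 - 4*(-34) = 61 - 1*(-136) = 61 + 136 = 197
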